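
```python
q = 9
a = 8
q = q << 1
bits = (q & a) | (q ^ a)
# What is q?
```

Trace (tracking q):
q = 9  # -> q = 9
a = 8  # -> a = 8
q = q << 1  # -> q = 18
bits = q & a | q ^ a  # -> bits = 26

Answer: 18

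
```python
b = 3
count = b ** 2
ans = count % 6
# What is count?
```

Trace (tracking count):
b = 3  # -> b = 3
count = b ** 2  # -> count = 9
ans = count % 6  # -> ans = 3

Answer: 9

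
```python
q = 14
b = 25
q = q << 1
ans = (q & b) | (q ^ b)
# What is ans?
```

Trace (tracking ans):
q = 14  # -> q = 14
b = 25  # -> b = 25
q = q << 1  # -> q = 28
ans = q & b | q ^ b  # -> ans = 29

Answer: 29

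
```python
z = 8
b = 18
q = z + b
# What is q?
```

Trace (tracking q):
z = 8  # -> z = 8
b = 18  # -> b = 18
q = z + b  # -> q = 26

Answer: 26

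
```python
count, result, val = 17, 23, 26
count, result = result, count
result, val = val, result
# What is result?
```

Answer: 26

Derivation:
Trace (tracking result):
count, result, val = (17, 23, 26)  # -> count = 17, result = 23, val = 26
count, result = (result, count)  # -> count = 23, result = 17
result, val = (val, result)  # -> result = 26, val = 17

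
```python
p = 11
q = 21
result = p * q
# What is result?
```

Trace (tracking result):
p = 11  # -> p = 11
q = 21  # -> q = 21
result = p * q  # -> result = 231

Answer: 231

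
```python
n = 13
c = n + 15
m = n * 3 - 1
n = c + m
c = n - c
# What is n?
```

Trace (tracking n):
n = 13  # -> n = 13
c = n + 15  # -> c = 28
m = n * 3 - 1  # -> m = 38
n = c + m  # -> n = 66
c = n - c  # -> c = 38

Answer: 66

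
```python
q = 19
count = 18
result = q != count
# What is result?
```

Trace (tracking result):
q = 19  # -> q = 19
count = 18  # -> count = 18
result = q != count  # -> result = True

Answer: True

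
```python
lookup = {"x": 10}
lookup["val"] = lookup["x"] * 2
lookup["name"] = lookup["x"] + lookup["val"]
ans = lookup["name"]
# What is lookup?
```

Answer: {'x': 10, 'val': 20, 'name': 30}

Derivation:
Trace (tracking lookup):
lookup = {'x': 10}  # -> lookup = {'x': 10}
lookup['val'] = lookup['x'] * 2  # -> lookup = {'x': 10, 'val': 20}
lookup['name'] = lookup['x'] + lookup['val']  # -> lookup = {'x': 10, 'val': 20, 'name': 30}
ans = lookup['name']  # -> ans = 30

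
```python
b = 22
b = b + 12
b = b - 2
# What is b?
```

Answer: 32

Derivation:
Trace (tracking b):
b = 22  # -> b = 22
b = b + 12  # -> b = 34
b = b - 2  # -> b = 32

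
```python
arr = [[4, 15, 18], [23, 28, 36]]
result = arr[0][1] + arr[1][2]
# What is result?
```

Trace (tracking result):
arr = [[4, 15, 18], [23, 28, 36]]  # -> arr = [[4, 15, 18], [23, 28, 36]]
result = arr[0][1] + arr[1][2]  # -> result = 51

Answer: 51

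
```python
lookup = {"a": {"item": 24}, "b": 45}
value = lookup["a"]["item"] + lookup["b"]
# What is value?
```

Trace (tracking value):
lookup = {'a': {'item': 24}, 'b': 45}  # -> lookup = {'a': {'item': 24}, 'b': 45}
value = lookup['a']['item'] + lookup['b']  # -> value = 69

Answer: 69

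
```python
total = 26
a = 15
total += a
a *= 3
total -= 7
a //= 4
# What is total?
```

Trace (tracking total):
total = 26  # -> total = 26
a = 15  # -> a = 15
total += a  # -> total = 41
a *= 3  # -> a = 45
total -= 7  # -> total = 34
a //= 4  # -> a = 11

Answer: 34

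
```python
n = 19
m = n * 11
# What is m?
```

Trace (tracking m):
n = 19  # -> n = 19
m = n * 11  # -> m = 209

Answer: 209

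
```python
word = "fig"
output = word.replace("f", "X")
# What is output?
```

Answer: 'Xig'

Derivation:
Trace (tracking output):
word = 'fig'  # -> word = 'fig'
output = word.replace('f', 'X')  # -> output = 'Xig'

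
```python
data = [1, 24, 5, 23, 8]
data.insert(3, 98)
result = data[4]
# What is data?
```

Answer: [1, 24, 5, 98, 23, 8]

Derivation:
Trace (tracking data):
data = [1, 24, 5, 23, 8]  # -> data = [1, 24, 5, 23, 8]
data.insert(3, 98)  # -> data = [1, 24, 5, 98, 23, 8]
result = data[4]  # -> result = 23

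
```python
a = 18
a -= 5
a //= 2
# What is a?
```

Answer: 6

Derivation:
Trace (tracking a):
a = 18  # -> a = 18
a -= 5  # -> a = 13
a //= 2  # -> a = 6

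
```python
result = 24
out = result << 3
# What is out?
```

Trace (tracking out):
result = 24  # -> result = 24
out = result << 3  # -> out = 192

Answer: 192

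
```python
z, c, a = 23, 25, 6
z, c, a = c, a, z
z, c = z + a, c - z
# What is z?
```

Trace (tracking z):
z, c, a = (23, 25, 6)  # -> z = 23, c = 25, a = 6
z, c, a = (c, a, z)  # -> z = 25, c = 6, a = 23
z, c = (z + a, c - z)  # -> z = 48, c = -19

Answer: 48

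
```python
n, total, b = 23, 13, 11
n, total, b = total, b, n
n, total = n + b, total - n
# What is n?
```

Answer: 36

Derivation:
Trace (tracking n):
n, total, b = (23, 13, 11)  # -> n = 23, total = 13, b = 11
n, total, b = (total, b, n)  # -> n = 13, total = 11, b = 23
n, total = (n + b, total - n)  # -> n = 36, total = -2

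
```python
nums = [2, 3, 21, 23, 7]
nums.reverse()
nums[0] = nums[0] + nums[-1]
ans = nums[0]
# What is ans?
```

Answer: 9

Derivation:
Trace (tracking ans):
nums = [2, 3, 21, 23, 7]  # -> nums = [2, 3, 21, 23, 7]
nums.reverse()  # -> nums = [7, 23, 21, 3, 2]
nums[0] = nums[0] + nums[-1]  # -> nums = [9, 23, 21, 3, 2]
ans = nums[0]  # -> ans = 9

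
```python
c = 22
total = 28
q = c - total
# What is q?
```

Trace (tracking q):
c = 22  # -> c = 22
total = 28  # -> total = 28
q = c - total  # -> q = -6

Answer: -6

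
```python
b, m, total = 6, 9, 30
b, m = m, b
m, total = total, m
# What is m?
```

Answer: 30

Derivation:
Trace (tracking m):
b, m, total = (6, 9, 30)  # -> b = 6, m = 9, total = 30
b, m = (m, b)  # -> b = 9, m = 6
m, total = (total, m)  # -> m = 30, total = 6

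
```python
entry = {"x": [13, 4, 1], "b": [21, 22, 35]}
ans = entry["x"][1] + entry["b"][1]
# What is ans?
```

Trace (tracking ans):
entry = {'x': [13, 4, 1], 'b': [21, 22, 35]}  # -> entry = {'x': [13, 4, 1], 'b': [21, 22, 35]}
ans = entry['x'][1] + entry['b'][1]  # -> ans = 26

Answer: 26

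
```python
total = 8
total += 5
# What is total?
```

Answer: 13

Derivation:
Trace (tracking total):
total = 8  # -> total = 8
total += 5  # -> total = 13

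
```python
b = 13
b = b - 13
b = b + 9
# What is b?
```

Trace (tracking b):
b = 13  # -> b = 13
b = b - 13  # -> b = 0
b = b + 9  # -> b = 9

Answer: 9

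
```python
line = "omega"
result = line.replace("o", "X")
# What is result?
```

Answer: 'Xmega'

Derivation:
Trace (tracking result):
line = 'omega'  # -> line = 'omega'
result = line.replace('o', 'X')  # -> result = 'Xmega'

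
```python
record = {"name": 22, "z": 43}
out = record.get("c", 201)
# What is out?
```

Answer: 201

Derivation:
Trace (tracking out):
record = {'name': 22, 'z': 43}  # -> record = {'name': 22, 'z': 43}
out = record.get('c', 201)  # -> out = 201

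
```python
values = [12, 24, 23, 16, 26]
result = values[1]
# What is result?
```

Trace (tracking result):
values = [12, 24, 23, 16, 26]  # -> values = [12, 24, 23, 16, 26]
result = values[1]  # -> result = 24

Answer: 24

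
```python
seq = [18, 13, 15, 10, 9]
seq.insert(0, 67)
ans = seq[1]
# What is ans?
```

Answer: 18

Derivation:
Trace (tracking ans):
seq = [18, 13, 15, 10, 9]  # -> seq = [18, 13, 15, 10, 9]
seq.insert(0, 67)  # -> seq = [67, 18, 13, 15, 10, 9]
ans = seq[1]  # -> ans = 18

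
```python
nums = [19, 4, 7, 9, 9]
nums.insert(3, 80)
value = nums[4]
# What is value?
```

Trace (tracking value):
nums = [19, 4, 7, 9, 9]  # -> nums = [19, 4, 7, 9, 9]
nums.insert(3, 80)  # -> nums = [19, 4, 7, 80, 9, 9]
value = nums[4]  # -> value = 9

Answer: 9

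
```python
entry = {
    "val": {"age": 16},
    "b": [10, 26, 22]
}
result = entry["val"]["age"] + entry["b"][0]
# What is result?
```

Trace (tracking result):
entry = {'val': {'age': 16}, 'b': [10, 26, 22]}  # -> entry = {'val': {'age': 16}, 'b': [10, 26, 22]}
result = entry['val']['age'] + entry['b'][0]  # -> result = 26

Answer: 26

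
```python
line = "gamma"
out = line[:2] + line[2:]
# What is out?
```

Answer: 'gamma'

Derivation:
Trace (tracking out):
line = 'gamma'  # -> line = 'gamma'
out = line[:2] + line[2:]  # -> out = 'gamma'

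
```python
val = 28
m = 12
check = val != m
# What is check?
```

Answer: True

Derivation:
Trace (tracking check):
val = 28  # -> val = 28
m = 12  # -> m = 12
check = val != m  # -> check = True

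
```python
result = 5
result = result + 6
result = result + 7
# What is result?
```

Trace (tracking result):
result = 5  # -> result = 5
result = result + 6  # -> result = 11
result = result + 7  # -> result = 18

Answer: 18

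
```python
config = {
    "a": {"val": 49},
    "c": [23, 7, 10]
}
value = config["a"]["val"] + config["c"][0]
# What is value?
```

Trace (tracking value):
config = {'a': {'val': 49}, 'c': [23, 7, 10]}  # -> config = {'a': {'val': 49}, 'c': [23, 7, 10]}
value = config['a']['val'] + config['c'][0]  # -> value = 72

Answer: 72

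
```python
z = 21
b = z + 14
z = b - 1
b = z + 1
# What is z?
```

Answer: 34

Derivation:
Trace (tracking z):
z = 21  # -> z = 21
b = z + 14  # -> b = 35
z = b - 1  # -> z = 34
b = z + 1  # -> b = 35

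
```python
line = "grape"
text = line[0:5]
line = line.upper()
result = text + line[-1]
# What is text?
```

Answer: 'grape'

Derivation:
Trace (tracking text):
line = 'grape'  # -> line = 'grape'
text = line[0:5]  # -> text = 'grape'
line = line.upper()  # -> line = 'GRAPE'
result = text + line[-1]  # -> result = 'grapeE'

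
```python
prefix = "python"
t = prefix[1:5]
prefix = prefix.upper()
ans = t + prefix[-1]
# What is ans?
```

Answer: 'ythoN'

Derivation:
Trace (tracking ans):
prefix = 'python'  # -> prefix = 'python'
t = prefix[1:5]  # -> t = 'ytho'
prefix = prefix.upper()  # -> prefix = 'PYTHON'
ans = t + prefix[-1]  # -> ans = 'ythoN'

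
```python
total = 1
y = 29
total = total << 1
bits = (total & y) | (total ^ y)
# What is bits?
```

Trace (tracking bits):
total = 1  # -> total = 1
y = 29  # -> y = 29
total = total << 1  # -> total = 2
bits = total & y | total ^ y  # -> bits = 31

Answer: 31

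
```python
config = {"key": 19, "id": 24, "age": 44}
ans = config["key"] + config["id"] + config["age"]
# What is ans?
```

Answer: 87

Derivation:
Trace (tracking ans):
config = {'key': 19, 'id': 24, 'age': 44}  # -> config = {'key': 19, 'id': 24, 'age': 44}
ans = config['key'] + config['id'] + config['age']  # -> ans = 87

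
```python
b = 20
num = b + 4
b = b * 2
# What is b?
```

Trace (tracking b):
b = 20  # -> b = 20
num = b + 4  # -> num = 24
b = b * 2  # -> b = 40

Answer: 40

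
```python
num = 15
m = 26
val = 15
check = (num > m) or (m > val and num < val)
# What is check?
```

Answer: False

Derivation:
Trace (tracking check):
num = 15  # -> num = 15
m = 26  # -> m = 26
val = 15  # -> val = 15
check = num > m or (m > val and num < val)  # -> check = False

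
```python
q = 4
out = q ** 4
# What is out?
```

Answer: 256

Derivation:
Trace (tracking out):
q = 4  # -> q = 4
out = q ** 4  # -> out = 256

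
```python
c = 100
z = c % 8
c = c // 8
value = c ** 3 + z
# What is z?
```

Answer: 4

Derivation:
Trace (tracking z):
c = 100  # -> c = 100
z = c % 8  # -> z = 4
c = c // 8  # -> c = 12
value = c ** 3 + z  # -> value = 1732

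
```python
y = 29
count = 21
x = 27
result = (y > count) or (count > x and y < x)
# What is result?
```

Trace (tracking result):
y = 29  # -> y = 29
count = 21  # -> count = 21
x = 27  # -> x = 27
result = y > count or (count > x and y < x)  # -> result = True

Answer: True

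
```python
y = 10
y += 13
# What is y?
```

Trace (tracking y):
y = 10  # -> y = 10
y += 13  # -> y = 23

Answer: 23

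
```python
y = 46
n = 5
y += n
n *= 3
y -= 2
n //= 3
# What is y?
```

Answer: 49

Derivation:
Trace (tracking y):
y = 46  # -> y = 46
n = 5  # -> n = 5
y += n  # -> y = 51
n *= 3  # -> n = 15
y -= 2  # -> y = 49
n //= 3  # -> n = 5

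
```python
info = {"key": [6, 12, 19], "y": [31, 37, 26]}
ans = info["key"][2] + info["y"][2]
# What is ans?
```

Answer: 45

Derivation:
Trace (tracking ans):
info = {'key': [6, 12, 19], 'y': [31, 37, 26]}  # -> info = {'key': [6, 12, 19], 'y': [31, 37, 26]}
ans = info['key'][2] + info['y'][2]  # -> ans = 45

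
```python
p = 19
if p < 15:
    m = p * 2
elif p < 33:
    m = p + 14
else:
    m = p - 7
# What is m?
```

Answer: 33

Derivation:
Trace (tracking m):
p = 19  # -> p = 19
if p < 15:  # condition is False
elif p < 33:  # condition is True
    m = p + 14  # -> m = 33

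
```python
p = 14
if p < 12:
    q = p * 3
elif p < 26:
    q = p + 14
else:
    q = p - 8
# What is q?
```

Answer: 28

Derivation:
Trace (tracking q):
p = 14  # -> p = 14
if p < 12:  # condition is False
elif p < 26:  # condition is True
    q = p + 14  # -> q = 28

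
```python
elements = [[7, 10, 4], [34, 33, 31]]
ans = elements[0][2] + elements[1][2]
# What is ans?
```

Trace (tracking ans):
elements = [[7, 10, 4], [34, 33, 31]]  # -> elements = [[7, 10, 4], [34, 33, 31]]
ans = elements[0][2] + elements[1][2]  # -> ans = 35

Answer: 35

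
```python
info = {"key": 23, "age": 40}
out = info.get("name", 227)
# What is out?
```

Answer: 227

Derivation:
Trace (tracking out):
info = {'key': 23, 'age': 40}  # -> info = {'key': 23, 'age': 40}
out = info.get('name', 227)  # -> out = 227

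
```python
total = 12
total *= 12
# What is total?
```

Answer: 144

Derivation:
Trace (tracking total):
total = 12  # -> total = 12
total *= 12  # -> total = 144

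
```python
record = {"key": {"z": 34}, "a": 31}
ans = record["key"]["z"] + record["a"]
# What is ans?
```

Trace (tracking ans):
record = {'key': {'z': 34}, 'a': 31}  # -> record = {'key': {'z': 34}, 'a': 31}
ans = record['key']['z'] + record['a']  # -> ans = 65

Answer: 65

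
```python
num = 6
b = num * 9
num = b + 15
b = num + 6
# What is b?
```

Trace (tracking b):
num = 6  # -> num = 6
b = num * 9  # -> b = 54
num = b + 15  # -> num = 69
b = num + 6  # -> b = 75

Answer: 75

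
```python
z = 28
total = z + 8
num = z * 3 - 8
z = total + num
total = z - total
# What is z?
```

Answer: 112

Derivation:
Trace (tracking z):
z = 28  # -> z = 28
total = z + 8  # -> total = 36
num = z * 3 - 8  # -> num = 76
z = total + num  # -> z = 112
total = z - total  # -> total = 76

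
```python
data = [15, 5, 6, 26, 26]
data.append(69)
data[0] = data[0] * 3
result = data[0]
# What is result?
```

Trace (tracking result):
data = [15, 5, 6, 26, 26]  # -> data = [15, 5, 6, 26, 26]
data.append(69)  # -> data = [15, 5, 6, 26, 26, 69]
data[0] = data[0] * 3  # -> data = [45, 5, 6, 26, 26, 69]
result = data[0]  # -> result = 45

Answer: 45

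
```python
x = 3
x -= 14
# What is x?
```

Trace (tracking x):
x = 3  # -> x = 3
x -= 14  # -> x = -11

Answer: -11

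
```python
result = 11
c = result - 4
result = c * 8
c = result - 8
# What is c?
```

Answer: 48

Derivation:
Trace (tracking c):
result = 11  # -> result = 11
c = result - 4  # -> c = 7
result = c * 8  # -> result = 56
c = result - 8  # -> c = 48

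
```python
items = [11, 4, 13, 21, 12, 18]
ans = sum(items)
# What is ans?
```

Trace (tracking ans):
items = [11, 4, 13, 21, 12, 18]  # -> items = [11, 4, 13, 21, 12, 18]
ans = sum(items)  # -> ans = 79

Answer: 79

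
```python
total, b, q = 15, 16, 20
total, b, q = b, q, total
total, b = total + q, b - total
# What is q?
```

Trace (tracking q):
total, b, q = (15, 16, 20)  # -> total = 15, b = 16, q = 20
total, b, q = (b, q, total)  # -> total = 16, b = 20, q = 15
total, b = (total + q, b - total)  # -> total = 31, b = 4

Answer: 15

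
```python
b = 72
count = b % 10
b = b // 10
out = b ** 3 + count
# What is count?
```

Answer: 2

Derivation:
Trace (tracking count):
b = 72  # -> b = 72
count = b % 10  # -> count = 2
b = b // 10  # -> b = 7
out = b ** 3 + count  # -> out = 345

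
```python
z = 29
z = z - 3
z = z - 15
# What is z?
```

Answer: 11

Derivation:
Trace (tracking z):
z = 29  # -> z = 29
z = z - 3  # -> z = 26
z = z - 15  # -> z = 11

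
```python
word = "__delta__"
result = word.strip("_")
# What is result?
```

Answer: 'delta'

Derivation:
Trace (tracking result):
word = '__delta__'  # -> word = '__delta__'
result = word.strip('_')  # -> result = 'delta'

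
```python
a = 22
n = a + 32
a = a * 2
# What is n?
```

Answer: 54

Derivation:
Trace (tracking n):
a = 22  # -> a = 22
n = a + 32  # -> n = 54
a = a * 2  # -> a = 44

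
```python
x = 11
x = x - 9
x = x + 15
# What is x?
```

Answer: 17

Derivation:
Trace (tracking x):
x = 11  # -> x = 11
x = x - 9  # -> x = 2
x = x + 15  # -> x = 17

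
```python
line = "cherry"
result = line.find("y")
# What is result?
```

Answer: 5

Derivation:
Trace (tracking result):
line = 'cherry'  # -> line = 'cherry'
result = line.find('y')  # -> result = 5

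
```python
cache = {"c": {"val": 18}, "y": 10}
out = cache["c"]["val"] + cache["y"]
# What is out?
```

Trace (tracking out):
cache = {'c': {'val': 18}, 'y': 10}  # -> cache = {'c': {'val': 18}, 'y': 10}
out = cache['c']['val'] + cache['y']  # -> out = 28

Answer: 28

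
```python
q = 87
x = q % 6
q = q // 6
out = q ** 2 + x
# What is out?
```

Trace (tracking out):
q = 87  # -> q = 87
x = q % 6  # -> x = 3
q = q // 6  # -> q = 14
out = q ** 2 + x  # -> out = 199

Answer: 199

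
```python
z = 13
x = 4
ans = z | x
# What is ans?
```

Answer: 13

Derivation:
Trace (tracking ans):
z = 13  # -> z = 13
x = 4  # -> x = 4
ans = z | x  # -> ans = 13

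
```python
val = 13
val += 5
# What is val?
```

Answer: 18

Derivation:
Trace (tracking val):
val = 13  # -> val = 13
val += 5  # -> val = 18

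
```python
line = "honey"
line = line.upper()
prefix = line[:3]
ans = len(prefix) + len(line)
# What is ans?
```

Answer: 8

Derivation:
Trace (tracking ans):
line = 'honey'  # -> line = 'honey'
line = line.upper()  # -> line = 'HONEY'
prefix = line[:3]  # -> prefix = 'HON'
ans = len(prefix) + len(line)  # -> ans = 8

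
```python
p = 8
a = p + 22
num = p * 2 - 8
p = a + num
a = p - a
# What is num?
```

Trace (tracking num):
p = 8  # -> p = 8
a = p + 22  # -> a = 30
num = p * 2 - 8  # -> num = 8
p = a + num  # -> p = 38
a = p - a  # -> a = 8

Answer: 8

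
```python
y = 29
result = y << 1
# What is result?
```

Answer: 58

Derivation:
Trace (tracking result):
y = 29  # -> y = 29
result = y << 1  # -> result = 58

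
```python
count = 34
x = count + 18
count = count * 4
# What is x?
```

Trace (tracking x):
count = 34  # -> count = 34
x = count + 18  # -> x = 52
count = count * 4  # -> count = 136

Answer: 52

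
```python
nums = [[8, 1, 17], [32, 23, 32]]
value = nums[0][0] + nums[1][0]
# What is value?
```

Answer: 40

Derivation:
Trace (tracking value):
nums = [[8, 1, 17], [32, 23, 32]]  # -> nums = [[8, 1, 17], [32, 23, 32]]
value = nums[0][0] + nums[1][0]  # -> value = 40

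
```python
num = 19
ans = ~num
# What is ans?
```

Answer: -20

Derivation:
Trace (tracking ans):
num = 19  # -> num = 19
ans = ~num  # -> ans = -20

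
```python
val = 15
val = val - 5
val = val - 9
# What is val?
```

Trace (tracking val):
val = 15  # -> val = 15
val = val - 5  # -> val = 10
val = val - 9  # -> val = 1

Answer: 1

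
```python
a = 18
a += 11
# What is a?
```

Trace (tracking a):
a = 18  # -> a = 18
a += 11  # -> a = 29

Answer: 29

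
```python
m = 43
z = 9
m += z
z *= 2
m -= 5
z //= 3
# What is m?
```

Trace (tracking m):
m = 43  # -> m = 43
z = 9  # -> z = 9
m += z  # -> m = 52
z *= 2  # -> z = 18
m -= 5  # -> m = 47
z //= 3  # -> z = 6

Answer: 47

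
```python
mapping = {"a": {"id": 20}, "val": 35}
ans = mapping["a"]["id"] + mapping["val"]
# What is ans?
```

Answer: 55

Derivation:
Trace (tracking ans):
mapping = {'a': {'id': 20}, 'val': 35}  # -> mapping = {'a': {'id': 20}, 'val': 35}
ans = mapping['a']['id'] + mapping['val']  # -> ans = 55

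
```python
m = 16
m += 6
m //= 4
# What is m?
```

Answer: 5

Derivation:
Trace (tracking m):
m = 16  # -> m = 16
m += 6  # -> m = 22
m //= 4  # -> m = 5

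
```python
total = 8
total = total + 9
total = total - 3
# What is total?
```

Answer: 14

Derivation:
Trace (tracking total):
total = 8  # -> total = 8
total = total + 9  # -> total = 17
total = total - 3  # -> total = 14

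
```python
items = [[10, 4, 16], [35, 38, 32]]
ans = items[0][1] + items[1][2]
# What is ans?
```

Trace (tracking ans):
items = [[10, 4, 16], [35, 38, 32]]  # -> items = [[10, 4, 16], [35, 38, 32]]
ans = items[0][1] + items[1][2]  # -> ans = 36

Answer: 36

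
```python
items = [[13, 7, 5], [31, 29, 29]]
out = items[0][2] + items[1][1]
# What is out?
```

Answer: 34

Derivation:
Trace (tracking out):
items = [[13, 7, 5], [31, 29, 29]]  # -> items = [[13, 7, 5], [31, 29, 29]]
out = items[0][2] + items[1][1]  # -> out = 34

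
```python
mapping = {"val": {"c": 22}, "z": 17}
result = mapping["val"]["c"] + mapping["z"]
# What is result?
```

Trace (tracking result):
mapping = {'val': {'c': 22}, 'z': 17}  # -> mapping = {'val': {'c': 22}, 'z': 17}
result = mapping['val']['c'] + mapping['z']  # -> result = 39

Answer: 39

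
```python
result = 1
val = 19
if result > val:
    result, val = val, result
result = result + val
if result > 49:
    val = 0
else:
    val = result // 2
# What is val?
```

Answer: 10

Derivation:
Trace (tracking val):
result = 1  # -> result = 1
val = 19  # -> val = 19
if result > val:  # condition is False
result = result + val  # -> result = 20
if result > 49:  # condition is False
else:
    val = result // 2  # -> val = 10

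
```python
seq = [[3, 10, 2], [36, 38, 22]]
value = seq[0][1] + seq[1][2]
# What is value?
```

Answer: 32

Derivation:
Trace (tracking value):
seq = [[3, 10, 2], [36, 38, 22]]  # -> seq = [[3, 10, 2], [36, 38, 22]]
value = seq[0][1] + seq[1][2]  # -> value = 32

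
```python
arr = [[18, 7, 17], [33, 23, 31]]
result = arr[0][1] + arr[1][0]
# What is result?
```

Trace (tracking result):
arr = [[18, 7, 17], [33, 23, 31]]  # -> arr = [[18, 7, 17], [33, 23, 31]]
result = arr[0][1] + arr[1][0]  # -> result = 40

Answer: 40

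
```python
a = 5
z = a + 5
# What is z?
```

Trace (tracking z):
a = 5  # -> a = 5
z = a + 5  # -> z = 10

Answer: 10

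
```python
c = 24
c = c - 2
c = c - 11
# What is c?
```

Answer: 11

Derivation:
Trace (tracking c):
c = 24  # -> c = 24
c = c - 2  # -> c = 22
c = c - 11  # -> c = 11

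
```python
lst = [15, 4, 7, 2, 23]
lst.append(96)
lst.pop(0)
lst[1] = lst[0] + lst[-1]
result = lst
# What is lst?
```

Answer: [4, 100, 2, 23, 96]

Derivation:
Trace (tracking lst):
lst = [15, 4, 7, 2, 23]  # -> lst = [15, 4, 7, 2, 23]
lst.append(96)  # -> lst = [15, 4, 7, 2, 23, 96]
lst.pop(0)  # -> lst = [4, 7, 2, 23, 96]
lst[1] = lst[0] + lst[-1]  # -> lst = [4, 100, 2, 23, 96]
result = lst  # -> result = [4, 100, 2, 23, 96]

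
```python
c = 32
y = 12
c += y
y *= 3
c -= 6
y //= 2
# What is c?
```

Answer: 38

Derivation:
Trace (tracking c):
c = 32  # -> c = 32
y = 12  # -> y = 12
c += y  # -> c = 44
y *= 3  # -> y = 36
c -= 6  # -> c = 38
y //= 2  # -> y = 18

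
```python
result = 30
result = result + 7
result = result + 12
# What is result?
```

Answer: 49

Derivation:
Trace (tracking result):
result = 30  # -> result = 30
result = result + 7  # -> result = 37
result = result + 12  # -> result = 49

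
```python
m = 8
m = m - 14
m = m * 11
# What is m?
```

Trace (tracking m):
m = 8  # -> m = 8
m = m - 14  # -> m = -6
m = m * 11  # -> m = -66

Answer: -66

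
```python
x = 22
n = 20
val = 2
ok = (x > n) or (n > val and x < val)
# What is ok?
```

Answer: True

Derivation:
Trace (tracking ok):
x = 22  # -> x = 22
n = 20  # -> n = 20
val = 2  # -> val = 2
ok = x > n or (n > val and x < val)  # -> ok = True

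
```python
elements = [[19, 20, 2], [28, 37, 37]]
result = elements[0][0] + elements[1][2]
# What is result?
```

Answer: 56

Derivation:
Trace (tracking result):
elements = [[19, 20, 2], [28, 37, 37]]  # -> elements = [[19, 20, 2], [28, 37, 37]]
result = elements[0][0] + elements[1][2]  # -> result = 56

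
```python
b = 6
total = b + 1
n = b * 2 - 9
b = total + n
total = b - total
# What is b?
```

Answer: 10

Derivation:
Trace (tracking b):
b = 6  # -> b = 6
total = b + 1  # -> total = 7
n = b * 2 - 9  # -> n = 3
b = total + n  # -> b = 10
total = b - total  # -> total = 3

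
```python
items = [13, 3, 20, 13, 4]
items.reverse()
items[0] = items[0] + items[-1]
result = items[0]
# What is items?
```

Answer: [17, 13, 20, 3, 13]

Derivation:
Trace (tracking items):
items = [13, 3, 20, 13, 4]  # -> items = [13, 3, 20, 13, 4]
items.reverse()  # -> items = [4, 13, 20, 3, 13]
items[0] = items[0] + items[-1]  # -> items = [17, 13, 20, 3, 13]
result = items[0]  # -> result = 17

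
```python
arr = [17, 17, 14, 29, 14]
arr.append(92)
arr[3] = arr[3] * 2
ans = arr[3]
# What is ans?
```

Trace (tracking ans):
arr = [17, 17, 14, 29, 14]  # -> arr = [17, 17, 14, 29, 14]
arr.append(92)  # -> arr = [17, 17, 14, 29, 14, 92]
arr[3] = arr[3] * 2  # -> arr = [17, 17, 14, 58, 14, 92]
ans = arr[3]  # -> ans = 58

Answer: 58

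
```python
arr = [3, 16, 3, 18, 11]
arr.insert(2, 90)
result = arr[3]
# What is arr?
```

Trace (tracking arr):
arr = [3, 16, 3, 18, 11]  # -> arr = [3, 16, 3, 18, 11]
arr.insert(2, 90)  # -> arr = [3, 16, 90, 3, 18, 11]
result = arr[3]  # -> result = 3

Answer: [3, 16, 90, 3, 18, 11]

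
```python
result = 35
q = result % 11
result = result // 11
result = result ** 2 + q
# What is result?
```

Answer: 11

Derivation:
Trace (tracking result):
result = 35  # -> result = 35
q = result % 11  # -> q = 2
result = result // 11  # -> result = 3
result = result ** 2 + q  # -> result = 11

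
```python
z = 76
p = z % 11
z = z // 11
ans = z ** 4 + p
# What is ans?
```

Trace (tracking ans):
z = 76  # -> z = 76
p = z % 11  # -> p = 10
z = z // 11  # -> z = 6
ans = z ** 4 + p  # -> ans = 1306

Answer: 1306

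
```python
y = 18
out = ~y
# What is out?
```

Answer: -19

Derivation:
Trace (tracking out):
y = 18  # -> y = 18
out = ~y  # -> out = -19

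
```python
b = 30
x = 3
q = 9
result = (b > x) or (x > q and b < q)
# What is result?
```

Answer: True

Derivation:
Trace (tracking result):
b = 30  # -> b = 30
x = 3  # -> x = 3
q = 9  # -> q = 9
result = b > x or (x > q and b < q)  # -> result = True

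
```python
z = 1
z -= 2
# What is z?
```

Answer: -1

Derivation:
Trace (tracking z):
z = 1  # -> z = 1
z -= 2  # -> z = -1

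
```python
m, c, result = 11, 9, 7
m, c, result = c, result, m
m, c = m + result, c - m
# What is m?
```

Answer: 20

Derivation:
Trace (tracking m):
m, c, result = (11, 9, 7)  # -> m = 11, c = 9, result = 7
m, c, result = (c, result, m)  # -> m = 9, c = 7, result = 11
m, c = (m + result, c - m)  # -> m = 20, c = -2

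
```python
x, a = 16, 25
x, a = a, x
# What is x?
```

Answer: 25

Derivation:
Trace (tracking x):
x, a = (16, 25)  # -> x = 16, a = 25
x, a = (a, x)  # -> x = 25, a = 16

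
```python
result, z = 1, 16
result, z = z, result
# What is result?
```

Trace (tracking result):
result, z = (1, 16)  # -> result = 1, z = 16
result, z = (z, result)  # -> result = 16, z = 1

Answer: 16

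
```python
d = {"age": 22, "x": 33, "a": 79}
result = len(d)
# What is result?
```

Answer: 3

Derivation:
Trace (tracking result):
d = {'age': 22, 'x': 33, 'a': 79}  # -> d = {'age': 22, 'x': 33, 'a': 79}
result = len(d)  # -> result = 3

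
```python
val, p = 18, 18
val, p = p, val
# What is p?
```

Answer: 18

Derivation:
Trace (tracking p):
val, p = (18, 18)  # -> val = 18, p = 18
val, p = (p, val)  # -> val = 18, p = 18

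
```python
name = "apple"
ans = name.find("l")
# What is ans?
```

Answer: 3

Derivation:
Trace (tracking ans):
name = 'apple'  # -> name = 'apple'
ans = name.find('l')  # -> ans = 3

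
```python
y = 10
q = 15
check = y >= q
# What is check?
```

Trace (tracking check):
y = 10  # -> y = 10
q = 15  # -> q = 15
check = y >= q  # -> check = False

Answer: False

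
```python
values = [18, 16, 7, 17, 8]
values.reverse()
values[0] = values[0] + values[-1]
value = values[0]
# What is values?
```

Answer: [26, 17, 7, 16, 18]

Derivation:
Trace (tracking values):
values = [18, 16, 7, 17, 8]  # -> values = [18, 16, 7, 17, 8]
values.reverse()  # -> values = [8, 17, 7, 16, 18]
values[0] = values[0] + values[-1]  # -> values = [26, 17, 7, 16, 18]
value = values[0]  # -> value = 26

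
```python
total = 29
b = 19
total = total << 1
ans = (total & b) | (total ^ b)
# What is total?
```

Trace (tracking total):
total = 29  # -> total = 29
b = 19  # -> b = 19
total = total << 1  # -> total = 58
ans = total & b | total ^ b  # -> ans = 59

Answer: 58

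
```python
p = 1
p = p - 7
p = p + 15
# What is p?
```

Trace (tracking p):
p = 1  # -> p = 1
p = p - 7  # -> p = -6
p = p + 15  # -> p = 9

Answer: 9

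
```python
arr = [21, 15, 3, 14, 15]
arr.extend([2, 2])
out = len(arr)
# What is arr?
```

Answer: [21, 15, 3, 14, 15, 2, 2]

Derivation:
Trace (tracking arr):
arr = [21, 15, 3, 14, 15]  # -> arr = [21, 15, 3, 14, 15]
arr.extend([2, 2])  # -> arr = [21, 15, 3, 14, 15, 2, 2]
out = len(arr)  # -> out = 7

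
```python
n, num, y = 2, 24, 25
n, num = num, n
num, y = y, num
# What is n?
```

Answer: 24

Derivation:
Trace (tracking n):
n, num, y = (2, 24, 25)  # -> n = 2, num = 24, y = 25
n, num = (num, n)  # -> n = 24, num = 2
num, y = (y, num)  # -> num = 25, y = 2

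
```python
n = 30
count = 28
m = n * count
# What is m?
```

Trace (tracking m):
n = 30  # -> n = 30
count = 28  # -> count = 28
m = n * count  # -> m = 840

Answer: 840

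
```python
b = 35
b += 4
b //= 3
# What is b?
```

Trace (tracking b):
b = 35  # -> b = 35
b += 4  # -> b = 39
b //= 3  # -> b = 13

Answer: 13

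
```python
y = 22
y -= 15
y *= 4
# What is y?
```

Answer: 28

Derivation:
Trace (tracking y):
y = 22  # -> y = 22
y -= 15  # -> y = 7
y *= 4  # -> y = 28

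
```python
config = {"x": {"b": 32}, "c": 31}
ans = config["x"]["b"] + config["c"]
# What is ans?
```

Answer: 63

Derivation:
Trace (tracking ans):
config = {'x': {'b': 32}, 'c': 31}  # -> config = {'x': {'b': 32}, 'c': 31}
ans = config['x']['b'] + config['c']  # -> ans = 63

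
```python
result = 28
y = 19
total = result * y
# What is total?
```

Trace (tracking total):
result = 28  # -> result = 28
y = 19  # -> y = 19
total = result * y  # -> total = 532

Answer: 532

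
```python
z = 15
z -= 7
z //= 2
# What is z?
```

Answer: 4

Derivation:
Trace (tracking z):
z = 15  # -> z = 15
z -= 7  # -> z = 8
z //= 2  # -> z = 4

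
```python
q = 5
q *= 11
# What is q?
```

Trace (tracking q):
q = 5  # -> q = 5
q *= 11  # -> q = 55

Answer: 55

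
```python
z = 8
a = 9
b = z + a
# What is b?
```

Trace (tracking b):
z = 8  # -> z = 8
a = 9  # -> a = 9
b = z + a  # -> b = 17

Answer: 17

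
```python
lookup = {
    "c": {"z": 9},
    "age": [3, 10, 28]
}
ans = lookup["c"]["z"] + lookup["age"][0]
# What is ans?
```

Trace (tracking ans):
lookup = {'c': {'z': 9}, 'age': [3, 10, 28]}  # -> lookup = {'c': {'z': 9}, 'age': [3, 10, 28]}
ans = lookup['c']['z'] + lookup['age'][0]  # -> ans = 12

Answer: 12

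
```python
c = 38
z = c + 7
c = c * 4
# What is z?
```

Answer: 45

Derivation:
Trace (tracking z):
c = 38  # -> c = 38
z = c + 7  # -> z = 45
c = c * 4  # -> c = 152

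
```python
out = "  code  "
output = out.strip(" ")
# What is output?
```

Trace (tracking output):
out = '  code  '  # -> out = '  code  '
output = out.strip(' ')  # -> output = 'code'

Answer: 'code'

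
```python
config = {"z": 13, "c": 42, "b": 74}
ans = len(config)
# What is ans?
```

Trace (tracking ans):
config = {'z': 13, 'c': 42, 'b': 74}  # -> config = {'z': 13, 'c': 42, 'b': 74}
ans = len(config)  # -> ans = 3

Answer: 3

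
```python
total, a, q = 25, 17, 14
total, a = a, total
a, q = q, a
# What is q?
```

Trace (tracking q):
total, a, q = (25, 17, 14)  # -> total = 25, a = 17, q = 14
total, a = (a, total)  # -> total = 17, a = 25
a, q = (q, a)  # -> a = 14, q = 25

Answer: 25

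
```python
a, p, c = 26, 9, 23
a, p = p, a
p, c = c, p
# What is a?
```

Answer: 9

Derivation:
Trace (tracking a):
a, p, c = (26, 9, 23)  # -> a = 26, p = 9, c = 23
a, p = (p, a)  # -> a = 9, p = 26
p, c = (c, p)  # -> p = 23, c = 26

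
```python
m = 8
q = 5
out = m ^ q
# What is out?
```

Answer: 13

Derivation:
Trace (tracking out):
m = 8  # -> m = 8
q = 5  # -> q = 5
out = m ^ q  # -> out = 13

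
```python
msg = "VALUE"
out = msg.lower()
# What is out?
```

Answer: 'value'

Derivation:
Trace (tracking out):
msg = 'VALUE'  # -> msg = 'VALUE'
out = msg.lower()  # -> out = 'value'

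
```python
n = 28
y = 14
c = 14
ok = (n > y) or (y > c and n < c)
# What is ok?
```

Answer: True

Derivation:
Trace (tracking ok):
n = 28  # -> n = 28
y = 14  # -> y = 14
c = 14  # -> c = 14
ok = n > y or (y > c and n < c)  # -> ok = True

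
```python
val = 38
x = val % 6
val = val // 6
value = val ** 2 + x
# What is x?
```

Trace (tracking x):
val = 38  # -> val = 38
x = val % 6  # -> x = 2
val = val // 6  # -> val = 6
value = val ** 2 + x  # -> value = 38

Answer: 2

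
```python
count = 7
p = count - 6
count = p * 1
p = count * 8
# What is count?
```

Trace (tracking count):
count = 7  # -> count = 7
p = count - 6  # -> p = 1
count = p * 1  # -> count = 1
p = count * 8  # -> p = 8

Answer: 1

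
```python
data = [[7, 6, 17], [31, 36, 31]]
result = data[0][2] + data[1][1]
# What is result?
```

Trace (tracking result):
data = [[7, 6, 17], [31, 36, 31]]  # -> data = [[7, 6, 17], [31, 36, 31]]
result = data[0][2] + data[1][1]  # -> result = 53

Answer: 53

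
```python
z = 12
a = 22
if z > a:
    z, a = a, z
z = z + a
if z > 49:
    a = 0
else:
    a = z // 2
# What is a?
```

Trace (tracking a):
z = 12  # -> z = 12
a = 22  # -> a = 22
if z > a:  # condition is False
z = z + a  # -> z = 34
if z > 49:  # condition is False
else:
    a = z // 2  # -> a = 17

Answer: 17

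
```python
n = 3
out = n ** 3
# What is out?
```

Answer: 27

Derivation:
Trace (tracking out):
n = 3  # -> n = 3
out = n ** 3  # -> out = 27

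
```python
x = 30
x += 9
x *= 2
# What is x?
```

Trace (tracking x):
x = 30  # -> x = 30
x += 9  # -> x = 39
x *= 2  # -> x = 78

Answer: 78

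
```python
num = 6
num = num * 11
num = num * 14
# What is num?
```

Trace (tracking num):
num = 6  # -> num = 6
num = num * 11  # -> num = 66
num = num * 14  # -> num = 924

Answer: 924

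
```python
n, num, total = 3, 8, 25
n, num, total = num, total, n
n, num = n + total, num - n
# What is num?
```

Answer: 17

Derivation:
Trace (tracking num):
n, num, total = (3, 8, 25)  # -> n = 3, num = 8, total = 25
n, num, total = (num, total, n)  # -> n = 8, num = 25, total = 3
n, num = (n + total, num - n)  # -> n = 11, num = 17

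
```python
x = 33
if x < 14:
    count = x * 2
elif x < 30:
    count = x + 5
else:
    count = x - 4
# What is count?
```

Answer: 29

Derivation:
Trace (tracking count):
x = 33  # -> x = 33
if x < 14:  # condition is False
elif x < 30:  # condition is False
else:
    count = x - 4  # -> count = 29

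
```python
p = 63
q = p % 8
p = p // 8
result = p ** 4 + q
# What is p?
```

Answer: 7

Derivation:
Trace (tracking p):
p = 63  # -> p = 63
q = p % 8  # -> q = 7
p = p // 8  # -> p = 7
result = p ** 4 + q  # -> result = 2408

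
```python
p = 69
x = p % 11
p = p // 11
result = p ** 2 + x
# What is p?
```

Trace (tracking p):
p = 69  # -> p = 69
x = p % 11  # -> x = 3
p = p // 11  # -> p = 6
result = p ** 2 + x  # -> result = 39

Answer: 6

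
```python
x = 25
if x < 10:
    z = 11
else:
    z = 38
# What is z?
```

Answer: 38

Derivation:
Trace (tracking z):
x = 25  # -> x = 25
if x < 10:  # condition is False
else:
    z = 38  # -> z = 38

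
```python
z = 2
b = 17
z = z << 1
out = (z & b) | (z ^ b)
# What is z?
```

Trace (tracking z):
z = 2  # -> z = 2
b = 17  # -> b = 17
z = z << 1  # -> z = 4
out = z & b | z ^ b  # -> out = 21

Answer: 4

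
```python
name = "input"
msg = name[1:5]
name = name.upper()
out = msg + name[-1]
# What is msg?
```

Trace (tracking msg):
name = 'input'  # -> name = 'input'
msg = name[1:5]  # -> msg = 'nput'
name = name.upper()  # -> name = 'INPUT'
out = msg + name[-1]  # -> out = 'nputT'

Answer: 'nput'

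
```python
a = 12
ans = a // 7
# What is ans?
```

Answer: 1

Derivation:
Trace (tracking ans):
a = 12  # -> a = 12
ans = a // 7  # -> ans = 1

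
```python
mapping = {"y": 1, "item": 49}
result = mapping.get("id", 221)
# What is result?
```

Answer: 221

Derivation:
Trace (tracking result):
mapping = {'y': 1, 'item': 49}  # -> mapping = {'y': 1, 'item': 49}
result = mapping.get('id', 221)  # -> result = 221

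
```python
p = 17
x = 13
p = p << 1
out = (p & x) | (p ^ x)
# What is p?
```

Trace (tracking p):
p = 17  # -> p = 17
x = 13  # -> x = 13
p = p << 1  # -> p = 34
out = p & x | p ^ x  # -> out = 47

Answer: 34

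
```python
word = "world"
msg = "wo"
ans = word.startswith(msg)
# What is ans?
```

Answer: True

Derivation:
Trace (tracking ans):
word = 'world'  # -> word = 'world'
msg = 'wo'  # -> msg = 'wo'
ans = word.startswith(msg)  # -> ans = True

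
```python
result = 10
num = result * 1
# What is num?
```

Answer: 10

Derivation:
Trace (tracking num):
result = 10  # -> result = 10
num = result * 1  # -> num = 10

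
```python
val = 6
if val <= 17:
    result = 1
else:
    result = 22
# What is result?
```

Answer: 1

Derivation:
Trace (tracking result):
val = 6  # -> val = 6
if val <= 17:  # condition is True
    result = 1  # -> result = 1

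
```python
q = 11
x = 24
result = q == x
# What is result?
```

Trace (tracking result):
q = 11  # -> q = 11
x = 24  # -> x = 24
result = q == x  # -> result = False

Answer: False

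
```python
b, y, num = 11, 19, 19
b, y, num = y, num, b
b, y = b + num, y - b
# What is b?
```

Trace (tracking b):
b, y, num = (11, 19, 19)  # -> b = 11, y = 19, num = 19
b, y, num = (y, num, b)  # -> b = 19, y = 19, num = 11
b, y = (b + num, y - b)  # -> b = 30, y = 0

Answer: 30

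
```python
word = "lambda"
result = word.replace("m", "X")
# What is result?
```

Answer: 'laXbda'

Derivation:
Trace (tracking result):
word = 'lambda'  # -> word = 'lambda'
result = word.replace('m', 'X')  # -> result = 'laXbda'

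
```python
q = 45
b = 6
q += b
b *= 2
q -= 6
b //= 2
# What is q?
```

Trace (tracking q):
q = 45  # -> q = 45
b = 6  # -> b = 6
q += b  # -> q = 51
b *= 2  # -> b = 12
q -= 6  # -> q = 45
b //= 2  # -> b = 6

Answer: 45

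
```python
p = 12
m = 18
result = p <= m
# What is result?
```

Trace (tracking result):
p = 12  # -> p = 12
m = 18  # -> m = 18
result = p <= m  # -> result = True

Answer: True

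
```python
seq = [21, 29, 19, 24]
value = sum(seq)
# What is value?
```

Trace (tracking value):
seq = [21, 29, 19, 24]  # -> seq = [21, 29, 19, 24]
value = sum(seq)  # -> value = 93

Answer: 93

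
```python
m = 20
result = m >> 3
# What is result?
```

Answer: 2

Derivation:
Trace (tracking result):
m = 20  # -> m = 20
result = m >> 3  # -> result = 2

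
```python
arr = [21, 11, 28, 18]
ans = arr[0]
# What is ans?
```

Answer: 21

Derivation:
Trace (tracking ans):
arr = [21, 11, 28, 18]  # -> arr = [21, 11, 28, 18]
ans = arr[0]  # -> ans = 21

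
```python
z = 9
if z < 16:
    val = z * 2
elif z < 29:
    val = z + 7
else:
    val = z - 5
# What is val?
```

Answer: 18

Derivation:
Trace (tracking val):
z = 9  # -> z = 9
if z < 16:  # condition is True
    val = z * 2  # -> val = 18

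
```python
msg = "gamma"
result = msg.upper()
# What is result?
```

Answer: 'GAMMA'

Derivation:
Trace (tracking result):
msg = 'gamma'  # -> msg = 'gamma'
result = msg.upper()  # -> result = 'GAMMA'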